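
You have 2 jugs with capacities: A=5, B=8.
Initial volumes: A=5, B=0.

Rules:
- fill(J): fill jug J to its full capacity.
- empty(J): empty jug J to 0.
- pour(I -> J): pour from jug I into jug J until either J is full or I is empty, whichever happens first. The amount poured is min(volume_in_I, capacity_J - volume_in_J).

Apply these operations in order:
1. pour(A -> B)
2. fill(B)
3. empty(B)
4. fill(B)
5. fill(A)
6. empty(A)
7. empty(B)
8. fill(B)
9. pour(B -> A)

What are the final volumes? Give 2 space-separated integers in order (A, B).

Step 1: pour(A -> B) -> (A=0 B=5)
Step 2: fill(B) -> (A=0 B=8)
Step 3: empty(B) -> (A=0 B=0)
Step 4: fill(B) -> (A=0 B=8)
Step 5: fill(A) -> (A=5 B=8)
Step 6: empty(A) -> (A=0 B=8)
Step 7: empty(B) -> (A=0 B=0)
Step 8: fill(B) -> (A=0 B=8)
Step 9: pour(B -> A) -> (A=5 B=3)

Answer: 5 3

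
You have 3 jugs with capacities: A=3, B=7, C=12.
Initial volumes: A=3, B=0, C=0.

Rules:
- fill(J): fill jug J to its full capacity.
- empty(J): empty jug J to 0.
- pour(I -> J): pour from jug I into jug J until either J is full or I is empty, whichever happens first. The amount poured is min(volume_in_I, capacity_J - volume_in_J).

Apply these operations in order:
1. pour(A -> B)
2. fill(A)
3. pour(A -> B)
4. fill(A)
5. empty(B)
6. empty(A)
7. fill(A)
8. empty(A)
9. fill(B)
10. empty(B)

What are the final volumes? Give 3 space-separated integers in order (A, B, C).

Step 1: pour(A -> B) -> (A=0 B=3 C=0)
Step 2: fill(A) -> (A=3 B=3 C=0)
Step 3: pour(A -> B) -> (A=0 B=6 C=0)
Step 4: fill(A) -> (A=3 B=6 C=0)
Step 5: empty(B) -> (A=3 B=0 C=0)
Step 6: empty(A) -> (A=0 B=0 C=0)
Step 7: fill(A) -> (A=3 B=0 C=0)
Step 8: empty(A) -> (A=0 B=0 C=0)
Step 9: fill(B) -> (A=0 B=7 C=0)
Step 10: empty(B) -> (A=0 B=0 C=0)

Answer: 0 0 0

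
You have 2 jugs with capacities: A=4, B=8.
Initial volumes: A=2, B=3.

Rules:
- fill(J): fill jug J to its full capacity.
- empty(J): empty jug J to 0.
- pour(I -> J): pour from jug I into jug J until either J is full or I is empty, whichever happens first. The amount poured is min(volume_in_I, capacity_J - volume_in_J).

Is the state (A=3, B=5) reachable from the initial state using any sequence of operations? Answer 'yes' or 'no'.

Answer: no

Derivation:
BFS explored all 25 reachable states.
Reachable set includes: (0,0), (0,1), (0,2), (0,3), (0,4), (0,5), (0,6), (0,7), (0,8), (1,0), (1,8), (2,0) ...
Target (A=3, B=5) not in reachable set → no.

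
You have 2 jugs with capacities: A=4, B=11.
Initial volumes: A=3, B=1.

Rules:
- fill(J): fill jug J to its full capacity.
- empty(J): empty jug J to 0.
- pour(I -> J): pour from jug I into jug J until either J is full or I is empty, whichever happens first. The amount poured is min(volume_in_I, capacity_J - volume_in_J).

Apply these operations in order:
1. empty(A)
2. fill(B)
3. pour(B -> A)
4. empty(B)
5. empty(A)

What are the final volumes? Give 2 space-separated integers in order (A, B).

Answer: 0 0

Derivation:
Step 1: empty(A) -> (A=0 B=1)
Step 2: fill(B) -> (A=0 B=11)
Step 3: pour(B -> A) -> (A=4 B=7)
Step 4: empty(B) -> (A=4 B=0)
Step 5: empty(A) -> (A=0 B=0)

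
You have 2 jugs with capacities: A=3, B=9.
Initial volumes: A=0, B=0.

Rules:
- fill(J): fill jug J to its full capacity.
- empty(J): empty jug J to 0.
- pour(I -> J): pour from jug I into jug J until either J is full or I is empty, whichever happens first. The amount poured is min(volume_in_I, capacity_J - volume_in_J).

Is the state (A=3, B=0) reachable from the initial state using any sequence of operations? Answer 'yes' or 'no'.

BFS from (A=0, B=0):
  1. fill(A) -> (A=3 B=0)
Target reached → yes.

Answer: yes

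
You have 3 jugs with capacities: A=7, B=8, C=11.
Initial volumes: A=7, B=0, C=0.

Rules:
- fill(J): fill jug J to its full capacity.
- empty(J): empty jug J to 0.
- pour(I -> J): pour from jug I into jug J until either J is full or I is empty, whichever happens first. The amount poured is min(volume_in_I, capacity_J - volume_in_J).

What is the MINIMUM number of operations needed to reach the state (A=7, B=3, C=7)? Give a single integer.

BFS from (A=7, B=0, C=0). One shortest path:
  1. fill(C) -> (A=7 B=0 C=11)
  2. pour(C -> B) -> (A=7 B=8 C=3)
  3. empty(B) -> (A=7 B=0 C=3)
  4. pour(C -> B) -> (A=7 B=3 C=0)
  5. pour(A -> C) -> (A=0 B=3 C=7)
  6. fill(A) -> (A=7 B=3 C=7)
Reached target in 6 moves.

Answer: 6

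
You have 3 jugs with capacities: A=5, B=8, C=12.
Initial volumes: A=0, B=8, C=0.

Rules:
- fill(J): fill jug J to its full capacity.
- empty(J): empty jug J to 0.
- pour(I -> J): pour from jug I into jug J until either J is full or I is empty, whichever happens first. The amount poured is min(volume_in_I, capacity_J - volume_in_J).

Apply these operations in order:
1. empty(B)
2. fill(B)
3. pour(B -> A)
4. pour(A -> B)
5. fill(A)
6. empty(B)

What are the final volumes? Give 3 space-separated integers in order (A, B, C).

Answer: 5 0 0

Derivation:
Step 1: empty(B) -> (A=0 B=0 C=0)
Step 2: fill(B) -> (A=0 B=8 C=0)
Step 3: pour(B -> A) -> (A=5 B=3 C=0)
Step 4: pour(A -> B) -> (A=0 B=8 C=0)
Step 5: fill(A) -> (A=5 B=8 C=0)
Step 6: empty(B) -> (A=5 B=0 C=0)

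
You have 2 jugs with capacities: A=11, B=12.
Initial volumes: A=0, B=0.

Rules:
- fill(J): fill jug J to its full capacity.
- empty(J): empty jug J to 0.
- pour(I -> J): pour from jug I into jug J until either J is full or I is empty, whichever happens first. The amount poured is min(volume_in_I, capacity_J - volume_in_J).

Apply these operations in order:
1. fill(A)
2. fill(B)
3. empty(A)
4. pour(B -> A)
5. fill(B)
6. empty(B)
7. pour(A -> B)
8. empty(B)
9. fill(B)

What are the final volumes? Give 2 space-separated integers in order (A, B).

Answer: 0 12

Derivation:
Step 1: fill(A) -> (A=11 B=0)
Step 2: fill(B) -> (A=11 B=12)
Step 3: empty(A) -> (A=0 B=12)
Step 4: pour(B -> A) -> (A=11 B=1)
Step 5: fill(B) -> (A=11 B=12)
Step 6: empty(B) -> (A=11 B=0)
Step 7: pour(A -> B) -> (A=0 B=11)
Step 8: empty(B) -> (A=0 B=0)
Step 9: fill(B) -> (A=0 B=12)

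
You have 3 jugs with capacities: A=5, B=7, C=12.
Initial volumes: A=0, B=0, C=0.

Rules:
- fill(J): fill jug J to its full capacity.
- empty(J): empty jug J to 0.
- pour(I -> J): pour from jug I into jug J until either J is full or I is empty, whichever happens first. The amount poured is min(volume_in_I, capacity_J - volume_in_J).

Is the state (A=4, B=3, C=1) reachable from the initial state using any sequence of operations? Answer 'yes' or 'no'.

BFS explored all 360 reachable states.
Reachable set includes: (0,0,0), (0,0,1), (0,0,2), (0,0,3), (0,0,4), (0,0,5), (0,0,6), (0,0,7), (0,0,8), (0,0,9), (0,0,10), (0,0,11) ...
Target (A=4, B=3, C=1) not in reachable set → no.

Answer: no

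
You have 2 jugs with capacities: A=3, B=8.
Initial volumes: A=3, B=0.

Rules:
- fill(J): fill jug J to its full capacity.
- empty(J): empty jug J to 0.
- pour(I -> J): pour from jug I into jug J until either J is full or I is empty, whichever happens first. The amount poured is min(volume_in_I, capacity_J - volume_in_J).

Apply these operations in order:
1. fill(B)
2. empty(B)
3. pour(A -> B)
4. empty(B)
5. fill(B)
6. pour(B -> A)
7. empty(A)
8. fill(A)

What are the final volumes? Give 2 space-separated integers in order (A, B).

Step 1: fill(B) -> (A=3 B=8)
Step 2: empty(B) -> (A=3 B=0)
Step 3: pour(A -> B) -> (A=0 B=3)
Step 4: empty(B) -> (A=0 B=0)
Step 5: fill(B) -> (A=0 B=8)
Step 6: pour(B -> A) -> (A=3 B=5)
Step 7: empty(A) -> (A=0 B=5)
Step 8: fill(A) -> (A=3 B=5)

Answer: 3 5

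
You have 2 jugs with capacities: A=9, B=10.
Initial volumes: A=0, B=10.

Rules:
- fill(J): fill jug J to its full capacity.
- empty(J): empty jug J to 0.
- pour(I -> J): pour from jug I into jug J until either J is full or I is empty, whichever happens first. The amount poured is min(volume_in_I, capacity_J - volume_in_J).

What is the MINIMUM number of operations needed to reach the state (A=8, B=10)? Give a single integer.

BFS from (A=0, B=10). One shortest path:
  1. fill(A) -> (A=9 B=10)
  2. empty(B) -> (A=9 B=0)
  3. pour(A -> B) -> (A=0 B=9)
  4. fill(A) -> (A=9 B=9)
  5. pour(A -> B) -> (A=8 B=10)
Reached target in 5 moves.

Answer: 5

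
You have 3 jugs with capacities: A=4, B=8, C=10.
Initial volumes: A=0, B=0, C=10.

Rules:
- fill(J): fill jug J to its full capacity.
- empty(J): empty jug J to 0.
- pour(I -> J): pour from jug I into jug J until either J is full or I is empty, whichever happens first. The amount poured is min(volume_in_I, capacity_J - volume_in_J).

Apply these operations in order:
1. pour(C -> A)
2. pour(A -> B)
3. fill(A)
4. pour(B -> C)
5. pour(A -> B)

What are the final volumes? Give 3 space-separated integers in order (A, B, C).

Answer: 0 4 10

Derivation:
Step 1: pour(C -> A) -> (A=4 B=0 C=6)
Step 2: pour(A -> B) -> (A=0 B=4 C=6)
Step 3: fill(A) -> (A=4 B=4 C=6)
Step 4: pour(B -> C) -> (A=4 B=0 C=10)
Step 5: pour(A -> B) -> (A=0 B=4 C=10)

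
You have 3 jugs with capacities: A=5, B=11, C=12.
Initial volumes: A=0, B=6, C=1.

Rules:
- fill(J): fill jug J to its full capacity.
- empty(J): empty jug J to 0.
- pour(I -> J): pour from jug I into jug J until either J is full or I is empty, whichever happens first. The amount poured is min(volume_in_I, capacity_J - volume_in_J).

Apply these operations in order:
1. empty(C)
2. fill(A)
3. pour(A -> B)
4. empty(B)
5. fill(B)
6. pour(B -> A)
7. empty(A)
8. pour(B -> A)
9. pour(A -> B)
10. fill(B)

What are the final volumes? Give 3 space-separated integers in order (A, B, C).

Step 1: empty(C) -> (A=0 B=6 C=0)
Step 2: fill(A) -> (A=5 B=6 C=0)
Step 3: pour(A -> B) -> (A=0 B=11 C=0)
Step 4: empty(B) -> (A=0 B=0 C=0)
Step 5: fill(B) -> (A=0 B=11 C=0)
Step 6: pour(B -> A) -> (A=5 B=6 C=0)
Step 7: empty(A) -> (A=0 B=6 C=0)
Step 8: pour(B -> A) -> (A=5 B=1 C=0)
Step 9: pour(A -> B) -> (A=0 B=6 C=0)
Step 10: fill(B) -> (A=0 B=11 C=0)

Answer: 0 11 0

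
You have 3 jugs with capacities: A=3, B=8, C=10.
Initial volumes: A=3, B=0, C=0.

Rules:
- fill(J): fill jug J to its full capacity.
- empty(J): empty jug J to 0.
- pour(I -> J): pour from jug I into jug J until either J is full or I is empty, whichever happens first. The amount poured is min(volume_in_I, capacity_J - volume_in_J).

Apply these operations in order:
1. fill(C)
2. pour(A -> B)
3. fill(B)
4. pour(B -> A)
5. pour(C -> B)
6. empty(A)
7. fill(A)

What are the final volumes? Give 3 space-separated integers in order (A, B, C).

Answer: 3 8 7

Derivation:
Step 1: fill(C) -> (A=3 B=0 C=10)
Step 2: pour(A -> B) -> (A=0 B=3 C=10)
Step 3: fill(B) -> (A=0 B=8 C=10)
Step 4: pour(B -> A) -> (A=3 B=5 C=10)
Step 5: pour(C -> B) -> (A=3 B=8 C=7)
Step 6: empty(A) -> (A=0 B=8 C=7)
Step 7: fill(A) -> (A=3 B=8 C=7)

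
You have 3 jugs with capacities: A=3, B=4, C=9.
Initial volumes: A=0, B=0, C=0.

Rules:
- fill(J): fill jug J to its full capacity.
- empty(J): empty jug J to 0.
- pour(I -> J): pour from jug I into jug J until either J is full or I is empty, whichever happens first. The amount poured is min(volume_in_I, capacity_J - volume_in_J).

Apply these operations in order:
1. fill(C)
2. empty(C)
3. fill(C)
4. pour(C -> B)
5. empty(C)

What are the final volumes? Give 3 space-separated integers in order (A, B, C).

Step 1: fill(C) -> (A=0 B=0 C=9)
Step 2: empty(C) -> (A=0 B=0 C=0)
Step 3: fill(C) -> (A=0 B=0 C=9)
Step 4: pour(C -> B) -> (A=0 B=4 C=5)
Step 5: empty(C) -> (A=0 B=4 C=0)

Answer: 0 4 0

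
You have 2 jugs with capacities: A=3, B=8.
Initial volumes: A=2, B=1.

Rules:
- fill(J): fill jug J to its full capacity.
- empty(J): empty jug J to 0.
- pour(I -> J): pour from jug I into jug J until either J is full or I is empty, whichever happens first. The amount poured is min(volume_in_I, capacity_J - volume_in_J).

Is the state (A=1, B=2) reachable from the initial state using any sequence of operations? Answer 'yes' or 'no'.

BFS explored all 23 reachable states.
Reachable set includes: (0,0), (0,1), (0,2), (0,3), (0,4), (0,5), (0,6), (0,7), (0,8), (1,0), (1,8), (2,0) ...
Target (A=1, B=2) not in reachable set → no.

Answer: no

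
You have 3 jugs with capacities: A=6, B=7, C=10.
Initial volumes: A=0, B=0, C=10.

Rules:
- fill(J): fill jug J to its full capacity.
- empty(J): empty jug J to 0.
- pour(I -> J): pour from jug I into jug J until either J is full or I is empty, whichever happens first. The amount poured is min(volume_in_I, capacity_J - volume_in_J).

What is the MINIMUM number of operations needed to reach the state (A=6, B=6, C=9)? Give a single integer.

Answer: 7

Derivation:
BFS from (A=0, B=0, C=10). One shortest path:
  1. fill(A) -> (A=6 B=0 C=10)
  2. pour(A -> B) -> (A=0 B=6 C=10)
  3. fill(A) -> (A=6 B=6 C=10)
  4. pour(C -> B) -> (A=6 B=7 C=9)
  5. empty(B) -> (A=6 B=0 C=9)
  6. pour(A -> B) -> (A=0 B=6 C=9)
  7. fill(A) -> (A=6 B=6 C=9)
Reached target in 7 moves.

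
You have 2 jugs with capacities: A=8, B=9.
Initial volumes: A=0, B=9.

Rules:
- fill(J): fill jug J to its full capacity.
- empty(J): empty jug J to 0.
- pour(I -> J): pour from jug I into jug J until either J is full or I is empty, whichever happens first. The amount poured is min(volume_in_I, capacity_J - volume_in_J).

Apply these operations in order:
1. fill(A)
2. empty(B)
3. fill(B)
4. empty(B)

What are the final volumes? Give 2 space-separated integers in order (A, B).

Step 1: fill(A) -> (A=8 B=9)
Step 2: empty(B) -> (A=8 B=0)
Step 3: fill(B) -> (A=8 B=9)
Step 4: empty(B) -> (A=8 B=0)

Answer: 8 0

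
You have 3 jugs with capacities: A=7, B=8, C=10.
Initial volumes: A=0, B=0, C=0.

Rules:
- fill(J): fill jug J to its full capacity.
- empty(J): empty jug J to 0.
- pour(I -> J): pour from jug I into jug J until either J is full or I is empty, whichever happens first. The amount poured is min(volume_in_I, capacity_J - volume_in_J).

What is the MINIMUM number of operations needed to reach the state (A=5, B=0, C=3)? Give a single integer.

Answer: 7

Derivation:
BFS from (A=0, B=0, C=0). One shortest path:
  1. fill(A) -> (A=7 B=0 C=0)
  2. fill(B) -> (A=7 B=8 C=0)
  3. pour(A -> C) -> (A=0 B=8 C=7)
  4. pour(B -> C) -> (A=0 B=5 C=10)
  5. pour(C -> A) -> (A=7 B=5 C=3)
  6. empty(A) -> (A=0 B=5 C=3)
  7. pour(B -> A) -> (A=5 B=0 C=3)
Reached target in 7 moves.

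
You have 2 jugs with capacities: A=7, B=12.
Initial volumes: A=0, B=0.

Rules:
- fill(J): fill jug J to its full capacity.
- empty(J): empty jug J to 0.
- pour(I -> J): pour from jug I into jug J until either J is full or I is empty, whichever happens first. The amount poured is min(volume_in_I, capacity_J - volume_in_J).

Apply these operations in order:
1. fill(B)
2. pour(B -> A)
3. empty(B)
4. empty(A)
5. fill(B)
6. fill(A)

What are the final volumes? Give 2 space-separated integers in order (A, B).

Answer: 7 12

Derivation:
Step 1: fill(B) -> (A=0 B=12)
Step 2: pour(B -> A) -> (A=7 B=5)
Step 3: empty(B) -> (A=7 B=0)
Step 4: empty(A) -> (A=0 B=0)
Step 5: fill(B) -> (A=0 B=12)
Step 6: fill(A) -> (A=7 B=12)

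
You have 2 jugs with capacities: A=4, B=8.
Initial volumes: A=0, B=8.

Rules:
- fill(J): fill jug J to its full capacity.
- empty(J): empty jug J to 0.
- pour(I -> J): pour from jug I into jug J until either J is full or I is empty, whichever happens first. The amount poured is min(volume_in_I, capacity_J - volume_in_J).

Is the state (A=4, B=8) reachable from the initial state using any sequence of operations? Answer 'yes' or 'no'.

BFS from (A=0, B=8):
  1. fill(A) -> (A=4 B=8)
Target reached → yes.

Answer: yes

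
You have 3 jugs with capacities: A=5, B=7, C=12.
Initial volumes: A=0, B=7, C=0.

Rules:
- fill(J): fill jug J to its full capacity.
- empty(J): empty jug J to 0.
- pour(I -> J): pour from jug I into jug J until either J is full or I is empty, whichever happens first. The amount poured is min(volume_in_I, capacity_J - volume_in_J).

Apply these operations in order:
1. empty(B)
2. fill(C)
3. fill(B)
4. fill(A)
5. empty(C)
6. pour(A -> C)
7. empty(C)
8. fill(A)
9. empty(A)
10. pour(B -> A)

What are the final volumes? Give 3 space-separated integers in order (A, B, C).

Step 1: empty(B) -> (A=0 B=0 C=0)
Step 2: fill(C) -> (A=0 B=0 C=12)
Step 3: fill(B) -> (A=0 B=7 C=12)
Step 4: fill(A) -> (A=5 B=7 C=12)
Step 5: empty(C) -> (A=5 B=7 C=0)
Step 6: pour(A -> C) -> (A=0 B=7 C=5)
Step 7: empty(C) -> (A=0 B=7 C=0)
Step 8: fill(A) -> (A=5 B=7 C=0)
Step 9: empty(A) -> (A=0 B=7 C=0)
Step 10: pour(B -> A) -> (A=5 B=2 C=0)

Answer: 5 2 0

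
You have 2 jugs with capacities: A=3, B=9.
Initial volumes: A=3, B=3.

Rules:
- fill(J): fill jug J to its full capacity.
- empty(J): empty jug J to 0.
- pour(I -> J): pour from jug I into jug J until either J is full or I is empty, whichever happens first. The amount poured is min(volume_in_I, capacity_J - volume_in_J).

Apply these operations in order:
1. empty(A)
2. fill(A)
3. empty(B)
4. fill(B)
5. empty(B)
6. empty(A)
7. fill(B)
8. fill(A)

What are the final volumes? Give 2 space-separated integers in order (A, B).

Answer: 3 9

Derivation:
Step 1: empty(A) -> (A=0 B=3)
Step 2: fill(A) -> (A=3 B=3)
Step 3: empty(B) -> (A=3 B=0)
Step 4: fill(B) -> (A=3 B=9)
Step 5: empty(B) -> (A=3 B=0)
Step 6: empty(A) -> (A=0 B=0)
Step 7: fill(B) -> (A=0 B=9)
Step 8: fill(A) -> (A=3 B=9)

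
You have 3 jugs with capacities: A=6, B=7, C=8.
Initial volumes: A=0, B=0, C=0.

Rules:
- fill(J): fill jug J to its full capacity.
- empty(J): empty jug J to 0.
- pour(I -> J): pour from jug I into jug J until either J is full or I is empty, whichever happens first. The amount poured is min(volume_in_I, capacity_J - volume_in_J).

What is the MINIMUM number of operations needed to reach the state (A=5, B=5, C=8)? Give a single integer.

BFS from (A=0, B=0, C=0). One shortest path:
  1. fill(A) -> (A=6 B=0 C=0)
  2. pour(A -> B) -> (A=0 B=6 C=0)
  3. fill(A) -> (A=6 B=6 C=0)
  4. pour(A -> C) -> (A=0 B=6 C=6)
  5. fill(A) -> (A=6 B=6 C=6)
  6. pour(A -> B) -> (A=5 B=7 C=6)
  7. pour(B -> C) -> (A=5 B=5 C=8)
Reached target in 7 moves.

Answer: 7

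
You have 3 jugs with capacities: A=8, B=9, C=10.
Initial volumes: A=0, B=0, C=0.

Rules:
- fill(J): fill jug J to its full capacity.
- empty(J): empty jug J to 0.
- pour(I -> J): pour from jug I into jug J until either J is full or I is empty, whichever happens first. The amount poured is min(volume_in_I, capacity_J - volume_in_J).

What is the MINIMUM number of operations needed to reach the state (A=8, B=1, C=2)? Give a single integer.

BFS from (A=0, B=0, C=0). One shortest path:
  1. fill(B) -> (A=0 B=9 C=0)
  2. fill(C) -> (A=0 B=9 C=10)
  3. pour(B -> A) -> (A=8 B=1 C=10)
  4. empty(A) -> (A=0 B=1 C=10)
  5. pour(C -> A) -> (A=8 B=1 C=2)
Reached target in 5 moves.

Answer: 5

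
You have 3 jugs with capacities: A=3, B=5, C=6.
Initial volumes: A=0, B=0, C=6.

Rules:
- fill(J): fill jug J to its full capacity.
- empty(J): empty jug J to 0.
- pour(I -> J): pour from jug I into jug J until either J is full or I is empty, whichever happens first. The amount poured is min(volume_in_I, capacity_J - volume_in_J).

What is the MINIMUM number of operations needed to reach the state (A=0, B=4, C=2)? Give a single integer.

BFS from (A=0, B=0, C=6). One shortest path:
  1. pour(C -> B) -> (A=0 B=5 C=1)
  2. pour(B -> A) -> (A=3 B=2 C=1)
  3. pour(A -> C) -> (A=0 B=2 C=4)
  4. pour(B -> A) -> (A=2 B=0 C=4)
  5. pour(C -> B) -> (A=2 B=4 C=0)
  6. pour(A -> C) -> (A=0 B=4 C=2)
Reached target in 6 moves.

Answer: 6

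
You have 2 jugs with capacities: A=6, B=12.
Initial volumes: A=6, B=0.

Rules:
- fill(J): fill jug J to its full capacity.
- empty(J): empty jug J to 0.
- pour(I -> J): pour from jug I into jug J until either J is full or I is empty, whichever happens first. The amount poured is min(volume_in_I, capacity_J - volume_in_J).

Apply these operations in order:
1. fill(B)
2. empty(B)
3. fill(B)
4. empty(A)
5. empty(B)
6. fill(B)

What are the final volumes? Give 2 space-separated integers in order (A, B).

Step 1: fill(B) -> (A=6 B=12)
Step 2: empty(B) -> (A=6 B=0)
Step 3: fill(B) -> (A=6 B=12)
Step 4: empty(A) -> (A=0 B=12)
Step 5: empty(B) -> (A=0 B=0)
Step 6: fill(B) -> (A=0 B=12)

Answer: 0 12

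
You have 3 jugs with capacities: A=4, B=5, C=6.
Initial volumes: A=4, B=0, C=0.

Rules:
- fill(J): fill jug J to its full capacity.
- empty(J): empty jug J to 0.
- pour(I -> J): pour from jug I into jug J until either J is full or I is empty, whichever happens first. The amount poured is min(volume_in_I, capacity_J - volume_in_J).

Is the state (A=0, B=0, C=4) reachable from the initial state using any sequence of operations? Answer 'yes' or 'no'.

Answer: yes

Derivation:
BFS from (A=4, B=0, C=0):
  1. pour(A -> C) -> (A=0 B=0 C=4)
Target reached → yes.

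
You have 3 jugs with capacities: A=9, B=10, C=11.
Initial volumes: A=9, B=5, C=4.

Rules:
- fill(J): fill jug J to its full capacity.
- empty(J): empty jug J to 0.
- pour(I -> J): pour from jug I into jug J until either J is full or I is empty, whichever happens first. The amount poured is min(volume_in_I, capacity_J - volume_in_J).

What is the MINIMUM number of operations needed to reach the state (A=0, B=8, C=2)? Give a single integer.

Answer: 6

Derivation:
BFS from (A=9, B=5, C=4). One shortest path:
  1. empty(A) -> (A=0 B=5 C=4)
  2. pour(B -> C) -> (A=0 B=0 C=9)
  3. fill(B) -> (A=0 B=10 C=9)
  4. pour(B -> C) -> (A=0 B=8 C=11)
  5. pour(C -> A) -> (A=9 B=8 C=2)
  6. empty(A) -> (A=0 B=8 C=2)
Reached target in 6 moves.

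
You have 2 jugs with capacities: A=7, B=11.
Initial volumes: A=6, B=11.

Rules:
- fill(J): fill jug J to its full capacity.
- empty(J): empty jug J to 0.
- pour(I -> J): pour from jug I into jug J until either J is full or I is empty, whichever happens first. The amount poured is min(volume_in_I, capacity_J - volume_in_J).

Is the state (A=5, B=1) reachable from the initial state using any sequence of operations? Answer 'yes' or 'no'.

Answer: no

Derivation:
BFS explored all 36 reachable states.
Reachable set includes: (0,0), (0,1), (0,2), (0,3), (0,4), (0,5), (0,6), (0,7), (0,8), (0,9), (0,10), (0,11) ...
Target (A=5, B=1) not in reachable set → no.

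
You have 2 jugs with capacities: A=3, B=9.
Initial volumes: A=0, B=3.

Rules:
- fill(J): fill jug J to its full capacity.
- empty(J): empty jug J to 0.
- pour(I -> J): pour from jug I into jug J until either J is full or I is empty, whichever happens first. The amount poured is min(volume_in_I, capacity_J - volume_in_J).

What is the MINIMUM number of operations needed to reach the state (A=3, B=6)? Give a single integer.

BFS from (A=0, B=3). One shortest path:
  1. fill(B) -> (A=0 B=9)
  2. pour(B -> A) -> (A=3 B=6)
Reached target in 2 moves.

Answer: 2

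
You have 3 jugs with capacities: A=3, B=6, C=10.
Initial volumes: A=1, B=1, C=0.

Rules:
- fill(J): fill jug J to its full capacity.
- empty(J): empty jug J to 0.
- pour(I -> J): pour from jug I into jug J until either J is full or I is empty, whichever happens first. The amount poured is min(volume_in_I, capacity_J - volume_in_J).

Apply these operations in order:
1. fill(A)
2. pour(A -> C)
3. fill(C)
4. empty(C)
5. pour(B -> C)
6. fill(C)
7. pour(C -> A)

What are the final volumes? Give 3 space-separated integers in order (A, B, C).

Step 1: fill(A) -> (A=3 B=1 C=0)
Step 2: pour(A -> C) -> (A=0 B=1 C=3)
Step 3: fill(C) -> (A=0 B=1 C=10)
Step 4: empty(C) -> (A=0 B=1 C=0)
Step 5: pour(B -> C) -> (A=0 B=0 C=1)
Step 6: fill(C) -> (A=0 B=0 C=10)
Step 7: pour(C -> A) -> (A=3 B=0 C=7)

Answer: 3 0 7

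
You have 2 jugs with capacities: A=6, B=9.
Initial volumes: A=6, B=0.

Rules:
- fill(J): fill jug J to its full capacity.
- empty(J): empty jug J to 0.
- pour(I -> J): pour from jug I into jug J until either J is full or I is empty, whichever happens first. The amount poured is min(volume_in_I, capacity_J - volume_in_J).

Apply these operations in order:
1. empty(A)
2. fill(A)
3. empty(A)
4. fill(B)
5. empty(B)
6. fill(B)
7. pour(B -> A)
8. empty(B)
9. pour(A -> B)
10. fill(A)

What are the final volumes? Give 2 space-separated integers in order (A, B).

Step 1: empty(A) -> (A=0 B=0)
Step 2: fill(A) -> (A=6 B=0)
Step 3: empty(A) -> (A=0 B=0)
Step 4: fill(B) -> (A=0 B=9)
Step 5: empty(B) -> (A=0 B=0)
Step 6: fill(B) -> (A=0 B=9)
Step 7: pour(B -> A) -> (A=6 B=3)
Step 8: empty(B) -> (A=6 B=0)
Step 9: pour(A -> B) -> (A=0 B=6)
Step 10: fill(A) -> (A=6 B=6)

Answer: 6 6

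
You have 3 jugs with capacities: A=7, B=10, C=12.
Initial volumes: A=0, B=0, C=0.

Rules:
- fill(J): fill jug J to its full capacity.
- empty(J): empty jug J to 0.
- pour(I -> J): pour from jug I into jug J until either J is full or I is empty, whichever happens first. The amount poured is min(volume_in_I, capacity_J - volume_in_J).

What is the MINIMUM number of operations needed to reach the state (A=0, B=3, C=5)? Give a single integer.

BFS from (A=0, B=0, C=0). One shortest path:
  1. fill(B) -> (A=0 B=10 C=0)
  2. fill(C) -> (A=0 B=10 C=12)
  3. pour(B -> A) -> (A=7 B=3 C=12)
  4. empty(A) -> (A=0 B=3 C=12)
  5. pour(C -> A) -> (A=7 B=3 C=5)
  6. empty(A) -> (A=0 B=3 C=5)
Reached target in 6 moves.

Answer: 6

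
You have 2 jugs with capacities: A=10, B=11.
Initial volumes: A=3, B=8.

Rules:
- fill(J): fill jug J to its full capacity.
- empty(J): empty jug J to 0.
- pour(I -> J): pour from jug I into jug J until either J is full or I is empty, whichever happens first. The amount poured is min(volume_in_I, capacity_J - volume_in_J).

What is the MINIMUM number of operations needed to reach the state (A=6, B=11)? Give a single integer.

Answer: 6

Derivation:
BFS from (A=3, B=8). One shortest path:
  1. fill(A) -> (A=10 B=8)
  2. pour(A -> B) -> (A=7 B=11)
  3. empty(B) -> (A=7 B=0)
  4. pour(A -> B) -> (A=0 B=7)
  5. fill(A) -> (A=10 B=7)
  6. pour(A -> B) -> (A=6 B=11)
Reached target in 6 moves.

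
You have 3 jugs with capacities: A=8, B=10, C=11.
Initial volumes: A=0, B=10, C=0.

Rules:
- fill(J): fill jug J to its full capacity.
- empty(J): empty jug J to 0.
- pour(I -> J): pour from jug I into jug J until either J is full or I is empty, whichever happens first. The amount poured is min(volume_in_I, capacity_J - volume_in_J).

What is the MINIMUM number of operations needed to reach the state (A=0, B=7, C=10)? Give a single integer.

BFS from (A=0, B=10, C=0). One shortest path:
  1. fill(A) -> (A=8 B=10 C=0)
  2. pour(B -> C) -> (A=8 B=0 C=10)
  3. fill(B) -> (A=8 B=10 C=10)
  4. pour(A -> C) -> (A=7 B=10 C=11)
  5. empty(C) -> (A=7 B=10 C=0)
  6. pour(B -> C) -> (A=7 B=0 C=10)
  7. pour(A -> B) -> (A=0 B=7 C=10)
Reached target in 7 moves.

Answer: 7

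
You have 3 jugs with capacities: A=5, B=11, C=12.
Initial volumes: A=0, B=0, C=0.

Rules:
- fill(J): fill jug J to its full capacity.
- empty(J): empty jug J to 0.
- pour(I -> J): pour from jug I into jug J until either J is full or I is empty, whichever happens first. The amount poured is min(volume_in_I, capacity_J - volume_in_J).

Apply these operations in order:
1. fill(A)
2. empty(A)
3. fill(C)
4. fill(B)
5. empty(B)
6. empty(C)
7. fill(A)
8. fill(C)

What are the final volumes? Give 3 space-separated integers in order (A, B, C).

Step 1: fill(A) -> (A=5 B=0 C=0)
Step 2: empty(A) -> (A=0 B=0 C=0)
Step 3: fill(C) -> (A=0 B=0 C=12)
Step 4: fill(B) -> (A=0 B=11 C=12)
Step 5: empty(B) -> (A=0 B=0 C=12)
Step 6: empty(C) -> (A=0 B=0 C=0)
Step 7: fill(A) -> (A=5 B=0 C=0)
Step 8: fill(C) -> (A=5 B=0 C=12)

Answer: 5 0 12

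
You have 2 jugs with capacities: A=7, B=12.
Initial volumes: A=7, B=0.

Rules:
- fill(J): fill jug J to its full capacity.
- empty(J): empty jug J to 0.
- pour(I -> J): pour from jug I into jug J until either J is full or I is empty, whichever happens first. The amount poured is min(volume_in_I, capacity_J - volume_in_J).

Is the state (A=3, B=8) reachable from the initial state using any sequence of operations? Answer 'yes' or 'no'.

Answer: no

Derivation:
BFS explored all 38 reachable states.
Reachable set includes: (0,0), (0,1), (0,2), (0,3), (0,4), (0,5), (0,6), (0,7), (0,8), (0,9), (0,10), (0,11) ...
Target (A=3, B=8) not in reachable set → no.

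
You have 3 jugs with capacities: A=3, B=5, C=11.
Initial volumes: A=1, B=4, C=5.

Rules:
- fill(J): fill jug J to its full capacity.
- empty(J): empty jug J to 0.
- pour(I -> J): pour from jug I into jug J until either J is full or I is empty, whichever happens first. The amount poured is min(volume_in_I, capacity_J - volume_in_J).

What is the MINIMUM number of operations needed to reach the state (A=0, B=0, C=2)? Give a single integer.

Answer: 4

Derivation:
BFS from (A=1, B=4, C=5). One shortest path:
  1. empty(A) -> (A=0 B=4 C=5)
  2. empty(B) -> (A=0 B=0 C=5)
  3. pour(C -> A) -> (A=3 B=0 C=2)
  4. empty(A) -> (A=0 B=0 C=2)
Reached target in 4 moves.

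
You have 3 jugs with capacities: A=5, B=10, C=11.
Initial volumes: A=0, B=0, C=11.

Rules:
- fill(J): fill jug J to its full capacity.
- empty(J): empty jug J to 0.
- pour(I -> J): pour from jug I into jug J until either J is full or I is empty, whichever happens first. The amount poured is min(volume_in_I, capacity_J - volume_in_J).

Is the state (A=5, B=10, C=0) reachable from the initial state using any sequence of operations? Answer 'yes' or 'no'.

Answer: yes

Derivation:
BFS from (A=0, B=0, C=11):
  1. fill(A) -> (A=5 B=0 C=11)
  2. fill(B) -> (A=5 B=10 C=11)
  3. empty(C) -> (A=5 B=10 C=0)
Target reached → yes.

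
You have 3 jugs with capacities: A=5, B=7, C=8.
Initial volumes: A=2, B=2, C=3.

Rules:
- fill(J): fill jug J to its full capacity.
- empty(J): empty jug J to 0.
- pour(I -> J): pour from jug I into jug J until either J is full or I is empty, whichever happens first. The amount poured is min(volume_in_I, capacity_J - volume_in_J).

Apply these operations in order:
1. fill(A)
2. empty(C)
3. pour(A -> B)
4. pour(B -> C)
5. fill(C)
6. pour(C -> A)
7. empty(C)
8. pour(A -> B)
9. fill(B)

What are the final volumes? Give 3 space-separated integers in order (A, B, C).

Step 1: fill(A) -> (A=5 B=2 C=3)
Step 2: empty(C) -> (A=5 B=2 C=0)
Step 3: pour(A -> B) -> (A=0 B=7 C=0)
Step 4: pour(B -> C) -> (A=0 B=0 C=7)
Step 5: fill(C) -> (A=0 B=0 C=8)
Step 6: pour(C -> A) -> (A=5 B=0 C=3)
Step 7: empty(C) -> (A=5 B=0 C=0)
Step 8: pour(A -> B) -> (A=0 B=5 C=0)
Step 9: fill(B) -> (A=0 B=7 C=0)

Answer: 0 7 0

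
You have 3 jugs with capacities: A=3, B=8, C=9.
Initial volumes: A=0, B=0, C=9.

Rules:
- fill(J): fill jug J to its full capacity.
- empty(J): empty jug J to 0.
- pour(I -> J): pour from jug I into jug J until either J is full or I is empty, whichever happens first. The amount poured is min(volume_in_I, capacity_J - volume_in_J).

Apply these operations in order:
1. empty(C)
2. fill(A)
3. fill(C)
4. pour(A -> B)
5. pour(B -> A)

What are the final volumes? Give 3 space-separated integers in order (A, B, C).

Answer: 3 0 9

Derivation:
Step 1: empty(C) -> (A=0 B=0 C=0)
Step 2: fill(A) -> (A=3 B=0 C=0)
Step 3: fill(C) -> (A=3 B=0 C=9)
Step 4: pour(A -> B) -> (A=0 B=3 C=9)
Step 5: pour(B -> A) -> (A=3 B=0 C=9)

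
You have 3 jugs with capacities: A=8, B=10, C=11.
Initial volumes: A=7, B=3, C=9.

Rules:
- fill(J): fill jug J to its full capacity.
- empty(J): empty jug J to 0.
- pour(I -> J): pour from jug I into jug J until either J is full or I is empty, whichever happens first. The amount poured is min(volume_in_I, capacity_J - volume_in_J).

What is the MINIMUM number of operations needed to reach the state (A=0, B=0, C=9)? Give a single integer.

BFS from (A=7, B=3, C=9). One shortest path:
  1. empty(A) -> (A=0 B=3 C=9)
  2. empty(B) -> (A=0 B=0 C=9)
Reached target in 2 moves.

Answer: 2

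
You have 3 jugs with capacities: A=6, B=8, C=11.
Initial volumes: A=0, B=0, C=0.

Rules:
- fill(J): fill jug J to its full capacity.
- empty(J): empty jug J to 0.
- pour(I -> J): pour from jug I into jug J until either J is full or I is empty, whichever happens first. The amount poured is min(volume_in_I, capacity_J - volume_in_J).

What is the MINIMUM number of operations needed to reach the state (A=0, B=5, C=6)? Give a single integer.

BFS from (A=0, B=0, C=0). One shortest path:
  1. fill(C) -> (A=0 B=0 C=11)
  2. pour(C -> A) -> (A=6 B=0 C=5)
  3. pour(C -> B) -> (A=6 B=5 C=0)
  4. pour(A -> C) -> (A=0 B=5 C=6)
Reached target in 4 moves.

Answer: 4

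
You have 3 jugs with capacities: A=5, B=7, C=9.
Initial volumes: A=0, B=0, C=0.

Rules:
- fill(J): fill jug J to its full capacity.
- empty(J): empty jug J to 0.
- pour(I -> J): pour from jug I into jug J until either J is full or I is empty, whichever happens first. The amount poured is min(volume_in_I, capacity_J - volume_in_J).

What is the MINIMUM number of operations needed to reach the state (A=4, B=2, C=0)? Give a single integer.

Answer: 7

Derivation:
BFS from (A=0, B=0, C=0). One shortest path:
  1. fill(B) -> (A=0 B=7 C=0)
  2. fill(C) -> (A=0 B=7 C=9)
  3. pour(B -> A) -> (A=5 B=2 C=9)
  4. empty(A) -> (A=0 B=2 C=9)
  5. pour(C -> A) -> (A=5 B=2 C=4)
  6. empty(A) -> (A=0 B=2 C=4)
  7. pour(C -> A) -> (A=4 B=2 C=0)
Reached target in 7 moves.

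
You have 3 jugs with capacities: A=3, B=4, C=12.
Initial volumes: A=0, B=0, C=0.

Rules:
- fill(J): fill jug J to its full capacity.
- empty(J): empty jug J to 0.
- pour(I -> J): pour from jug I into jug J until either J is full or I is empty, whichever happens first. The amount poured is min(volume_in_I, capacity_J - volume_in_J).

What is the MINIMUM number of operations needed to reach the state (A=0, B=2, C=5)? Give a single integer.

Answer: 8

Derivation:
BFS from (A=0, B=0, C=0). One shortest path:
  1. fill(A) -> (A=3 B=0 C=0)
  2. fill(B) -> (A=3 B=4 C=0)
  3. pour(B -> C) -> (A=3 B=0 C=4)
  4. pour(A -> B) -> (A=0 B=3 C=4)
  5. pour(C -> A) -> (A=3 B=3 C=1)
  6. pour(A -> B) -> (A=2 B=4 C=1)
  7. pour(B -> C) -> (A=2 B=0 C=5)
  8. pour(A -> B) -> (A=0 B=2 C=5)
Reached target in 8 moves.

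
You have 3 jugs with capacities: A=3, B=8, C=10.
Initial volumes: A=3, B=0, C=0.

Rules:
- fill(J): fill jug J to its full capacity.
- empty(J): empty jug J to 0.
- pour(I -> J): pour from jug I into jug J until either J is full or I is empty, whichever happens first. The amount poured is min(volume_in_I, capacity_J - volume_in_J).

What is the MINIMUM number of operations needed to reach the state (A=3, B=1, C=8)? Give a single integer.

BFS from (A=3, B=0, C=0). One shortest path:
  1. fill(B) -> (A=3 B=8 C=0)
  2. pour(B -> C) -> (A=3 B=0 C=8)
  3. fill(B) -> (A=3 B=8 C=8)
  4. pour(A -> C) -> (A=1 B=8 C=10)
  5. empty(C) -> (A=1 B=8 C=0)
  6. pour(B -> C) -> (A=1 B=0 C=8)
  7. pour(A -> B) -> (A=0 B=1 C=8)
  8. fill(A) -> (A=3 B=1 C=8)
Reached target in 8 moves.

Answer: 8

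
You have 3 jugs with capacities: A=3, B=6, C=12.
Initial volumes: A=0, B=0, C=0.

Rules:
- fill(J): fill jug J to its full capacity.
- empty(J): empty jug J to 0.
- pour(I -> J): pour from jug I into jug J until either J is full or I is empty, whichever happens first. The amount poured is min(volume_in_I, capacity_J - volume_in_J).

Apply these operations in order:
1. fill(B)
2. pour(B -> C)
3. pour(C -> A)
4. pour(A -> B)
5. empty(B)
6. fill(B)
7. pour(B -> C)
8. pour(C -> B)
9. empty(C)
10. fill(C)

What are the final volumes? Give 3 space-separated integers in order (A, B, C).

Answer: 0 6 12

Derivation:
Step 1: fill(B) -> (A=0 B=6 C=0)
Step 2: pour(B -> C) -> (A=0 B=0 C=6)
Step 3: pour(C -> A) -> (A=3 B=0 C=3)
Step 4: pour(A -> B) -> (A=0 B=3 C=3)
Step 5: empty(B) -> (A=0 B=0 C=3)
Step 6: fill(B) -> (A=0 B=6 C=3)
Step 7: pour(B -> C) -> (A=0 B=0 C=9)
Step 8: pour(C -> B) -> (A=0 B=6 C=3)
Step 9: empty(C) -> (A=0 B=6 C=0)
Step 10: fill(C) -> (A=0 B=6 C=12)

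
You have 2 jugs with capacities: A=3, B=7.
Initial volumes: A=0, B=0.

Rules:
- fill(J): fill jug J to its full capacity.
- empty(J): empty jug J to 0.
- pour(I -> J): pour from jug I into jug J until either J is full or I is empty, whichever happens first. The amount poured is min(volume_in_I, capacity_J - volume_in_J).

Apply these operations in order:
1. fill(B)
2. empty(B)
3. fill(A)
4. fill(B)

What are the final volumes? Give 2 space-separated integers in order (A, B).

Step 1: fill(B) -> (A=0 B=7)
Step 2: empty(B) -> (A=0 B=0)
Step 3: fill(A) -> (A=3 B=0)
Step 4: fill(B) -> (A=3 B=7)

Answer: 3 7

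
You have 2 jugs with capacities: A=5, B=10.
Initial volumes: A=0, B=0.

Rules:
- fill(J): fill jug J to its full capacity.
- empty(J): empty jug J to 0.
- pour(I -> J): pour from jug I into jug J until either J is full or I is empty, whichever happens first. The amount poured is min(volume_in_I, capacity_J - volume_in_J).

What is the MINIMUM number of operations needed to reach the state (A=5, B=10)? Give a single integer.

BFS from (A=0, B=0). One shortest path:
  1. fill(A) -> (A=5 B=0)
  2. fill(B) -> (A=5 B=10)
Reached target in 2 moves.

Answer: 2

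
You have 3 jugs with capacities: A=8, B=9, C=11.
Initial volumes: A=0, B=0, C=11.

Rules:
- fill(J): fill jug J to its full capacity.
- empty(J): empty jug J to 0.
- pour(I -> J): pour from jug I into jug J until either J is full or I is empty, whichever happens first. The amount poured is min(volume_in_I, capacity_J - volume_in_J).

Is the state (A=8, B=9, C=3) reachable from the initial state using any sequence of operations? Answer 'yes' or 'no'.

BFS from (A=0, B=0, C=11):
  1. fill(B) -> (A=0 B=9 C=11)
  2. pour(C -> A) -> (A=8 B=9 C=3)
Target reached → yes.

Answer: yes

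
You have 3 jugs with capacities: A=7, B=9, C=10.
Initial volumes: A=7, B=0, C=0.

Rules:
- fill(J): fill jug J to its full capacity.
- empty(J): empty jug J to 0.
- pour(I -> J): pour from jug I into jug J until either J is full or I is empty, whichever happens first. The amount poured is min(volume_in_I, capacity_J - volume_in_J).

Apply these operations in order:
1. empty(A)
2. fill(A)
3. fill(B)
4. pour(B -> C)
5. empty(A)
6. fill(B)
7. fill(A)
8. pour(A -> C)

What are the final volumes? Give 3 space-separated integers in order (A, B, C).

Step 1: empty(A) -> (A=0 B=0 C=0)
Step 2: fill(A) -> (A=7 B=0 C=0)
Step 3: fill(B) -> (A=7 B=9 C=0)
Step 4: pour(B -> C) -> (A=7 B=0 C=9)
Step 5: empty(A) -> (A=0 B=0 C=9)
Step 6: fill(B) -> (A=0 B=9 C=9)
Step 7: fill(A) -> (A=7 B=9 C=9)
Step 8: pour(A -> C) -> (A=6 B=9 C=10)

Answer: 6 9 10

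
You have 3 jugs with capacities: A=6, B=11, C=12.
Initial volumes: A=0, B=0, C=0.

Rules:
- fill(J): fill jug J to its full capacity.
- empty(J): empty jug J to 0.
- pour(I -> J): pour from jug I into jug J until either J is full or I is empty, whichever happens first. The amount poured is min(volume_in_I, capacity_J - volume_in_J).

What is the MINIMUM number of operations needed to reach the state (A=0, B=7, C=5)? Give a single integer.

BFS from (A=0, B=0, C=0). One shortest path:
  1. fill(C) -> (A=0 B=0 C=12)
  2. pour(C -> B) -> (A=0 B=11 C=1)
  3. pour(B -> A) -> (A=6 B=5 C=1)
  4. pour(A -> C) -> (A=0 B=5 C=7)
  5. pour(B -> A) -> (A=5 B=0 C=7)
  6. pour(C -> B) -> (A=5 B=7 C=0)
  7. pour(A -> C) -> (A=0 B=7 C=5)
Reached target in 7 moves.

Answer: 7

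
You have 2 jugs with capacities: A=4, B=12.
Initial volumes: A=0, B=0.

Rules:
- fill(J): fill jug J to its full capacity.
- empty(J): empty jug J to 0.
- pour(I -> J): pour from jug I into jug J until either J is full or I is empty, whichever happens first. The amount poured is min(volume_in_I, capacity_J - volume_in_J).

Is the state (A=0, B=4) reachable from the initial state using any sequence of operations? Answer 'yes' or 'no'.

BFS from (A=0, B=0):
  1. fill(A) -> (A=4 B=0)
  2. pour(A -> B) -> (A=0 B=4)
Target reached → yes.

Answer: yes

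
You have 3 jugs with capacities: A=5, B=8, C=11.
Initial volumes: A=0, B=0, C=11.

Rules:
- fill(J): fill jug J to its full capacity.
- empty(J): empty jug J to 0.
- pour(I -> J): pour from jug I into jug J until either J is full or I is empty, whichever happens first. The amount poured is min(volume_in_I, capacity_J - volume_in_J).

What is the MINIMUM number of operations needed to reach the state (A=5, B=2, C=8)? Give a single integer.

Answer: 8

Derivation:
BFS from (A=0, B=0, C=11). One shortest path:
  1. fill(A) -> (A=5 B=0 C=11)
  2. empty(C) -> (A=5 B=0 C=0)
  3. pour(A -> B) -> (A=0 B=5 C=0)
  4. fill(A) -> (A=5 B=5 C=0)
  5. pour(A -> B) -> (A=2 B=8 C=0)
  6. pour(B -> C) -> (A=2 B=0 C=8)
  7. pour(A -> B) -> (A=0 B=2 C=8)
  8. fill(A) -> (A=5 B=2 C=8)
Reached target in 8 moves.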